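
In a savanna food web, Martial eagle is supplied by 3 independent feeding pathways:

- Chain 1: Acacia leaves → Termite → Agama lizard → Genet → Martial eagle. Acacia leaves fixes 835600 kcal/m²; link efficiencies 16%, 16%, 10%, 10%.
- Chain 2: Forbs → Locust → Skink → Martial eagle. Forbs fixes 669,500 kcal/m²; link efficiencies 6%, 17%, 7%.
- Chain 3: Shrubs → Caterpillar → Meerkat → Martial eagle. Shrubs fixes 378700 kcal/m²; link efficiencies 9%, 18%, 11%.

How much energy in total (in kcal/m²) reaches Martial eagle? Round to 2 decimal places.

1366.78 kcal/m²

Chain 1: 835600 × 0.16 × 0.16 × 0.1 × 0.1 = 213.9136 kcal/m²
Chain 2: 669500 × 0.06 × 0.17 × 0.07 = 478.023 kcal/m²
Chain 3: 378700 × 0.09 × 0.18 × 0.11 = 674.8434 kcal/m²
Total at Martial eagle: 213.9136 + 478.023 + 674.8434 = 1366.78 kcal/m²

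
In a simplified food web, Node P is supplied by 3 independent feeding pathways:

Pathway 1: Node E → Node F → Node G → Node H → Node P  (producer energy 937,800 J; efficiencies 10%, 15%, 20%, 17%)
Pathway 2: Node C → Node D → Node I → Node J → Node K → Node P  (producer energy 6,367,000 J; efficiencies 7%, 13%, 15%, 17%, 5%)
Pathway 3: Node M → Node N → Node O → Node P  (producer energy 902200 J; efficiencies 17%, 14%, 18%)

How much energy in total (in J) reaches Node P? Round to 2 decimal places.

4417.18 J

Pathway 1: 937800 × 0.1 × 0.15 × 0.2 × 0.17 = 478.278 J
Pathway 2: 6367000 × 0.07 × 0.13 × 0.15 × 0.17 × 0.05 = 73.8731175 J
Pathway 3: 902200 × 0.17 × 0.14 × 0.18 = 3865.0248 J
Total at Node P: 478.278 + 73.8731175 + 3865.0248 = 4417.1759175 J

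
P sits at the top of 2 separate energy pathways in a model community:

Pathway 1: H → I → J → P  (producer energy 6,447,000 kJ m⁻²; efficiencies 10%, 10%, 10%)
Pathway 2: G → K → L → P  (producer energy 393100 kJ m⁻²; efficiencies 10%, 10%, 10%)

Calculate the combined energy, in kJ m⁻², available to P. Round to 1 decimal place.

Pathway 1: 6447000 × 0.1 × 0.1 × 0.1 = 6447 kJ m⁻²
Pathway 2: 393100 × 0.1 × 0.1 × 0.1 = 393.1 kJ m⁻²
Total at P: 6447 + 393.1 = 6840.1 kJ m⁻²

6840.1 kJ m⁻²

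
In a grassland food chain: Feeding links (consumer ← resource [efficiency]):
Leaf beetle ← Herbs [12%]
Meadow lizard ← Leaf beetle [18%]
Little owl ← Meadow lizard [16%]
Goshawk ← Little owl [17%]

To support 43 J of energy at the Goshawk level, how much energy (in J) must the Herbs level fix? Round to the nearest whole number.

73189 J

Cumulative transfer efficiency: 0.12 × 0.18 × 0.16 × 0.17 = 0.00058752
Herbs energy = 43 / 0.00058752 = 73189 J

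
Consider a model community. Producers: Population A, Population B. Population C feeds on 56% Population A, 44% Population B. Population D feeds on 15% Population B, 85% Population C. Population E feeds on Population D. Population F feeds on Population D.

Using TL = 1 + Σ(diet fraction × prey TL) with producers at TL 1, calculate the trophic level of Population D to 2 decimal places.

2.85

Population C: 1 + (0.56×1 + 0.44×1) = 2
Population D: 1 + (0.15×1 + 0.85×2) = 2.85
Population E: 1 + 2.85 = 3.85
Population F: 1 + 2.85 = 3.85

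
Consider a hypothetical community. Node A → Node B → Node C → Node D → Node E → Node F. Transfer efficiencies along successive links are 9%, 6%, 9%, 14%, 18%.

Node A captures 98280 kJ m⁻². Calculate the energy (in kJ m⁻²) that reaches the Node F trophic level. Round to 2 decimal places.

Node B: 98280 × 0.09 = 8845.2 kJ m⁻²
Node C: 8845.2 × 0.06 = 530.712 kJ m⁻²
Node D: 530.712 × 0.09 = 47.76408 kJ m⁻²
Node E: 47.76408 × 0.14 = 6.6869712 kJ m⁻²
Node F: 6.6869712 × 0.18 = 1.203654816 kJ m⁻²

1.20 kJ m⁻²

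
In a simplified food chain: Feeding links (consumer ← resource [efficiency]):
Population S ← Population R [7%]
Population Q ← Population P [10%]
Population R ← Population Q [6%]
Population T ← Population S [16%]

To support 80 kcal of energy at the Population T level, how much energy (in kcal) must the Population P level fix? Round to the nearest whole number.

1190476 kcal

Cumulative transfer efficiency: 0.1 × 0.06 × 0.07 × 0.16 = 0.0000672
Population P energy = 80 / 0.0000672 = 1190476 kcal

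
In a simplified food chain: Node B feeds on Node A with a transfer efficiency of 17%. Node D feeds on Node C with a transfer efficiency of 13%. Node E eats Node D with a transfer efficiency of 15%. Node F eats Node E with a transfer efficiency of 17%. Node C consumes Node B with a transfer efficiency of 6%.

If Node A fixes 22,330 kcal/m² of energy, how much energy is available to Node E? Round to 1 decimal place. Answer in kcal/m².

Node B: 22330 × 0.17 = 3796.1 kcal/m²
Node C: 3796.1 × 0.06 = 227.766 kcal/m²
Node D: 227.766 × 0.13 = 29.60958 kcal/m²
Node E: 29.60958 × 0.15 = 4.441437 kcal/m²

4.4 kcal/m²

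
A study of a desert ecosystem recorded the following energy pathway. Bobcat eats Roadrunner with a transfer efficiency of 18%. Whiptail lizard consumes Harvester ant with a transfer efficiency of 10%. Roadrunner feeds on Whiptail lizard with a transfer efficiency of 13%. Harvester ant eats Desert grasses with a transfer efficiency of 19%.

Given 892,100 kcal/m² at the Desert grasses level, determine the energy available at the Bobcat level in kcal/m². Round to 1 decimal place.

396.6 kcal/m²

Harvester ant: 892100 × 0.19 = 169499 kcal/m²
Whiptail lizard: 169499 × 0.1 = 16949.9 kcal/m²
Roadrunner: 16949.9 × 0.13 = 2203.487 kcal/m²
Bobcat: 2203.487 × 0.18 = 396.62766 kcal/m²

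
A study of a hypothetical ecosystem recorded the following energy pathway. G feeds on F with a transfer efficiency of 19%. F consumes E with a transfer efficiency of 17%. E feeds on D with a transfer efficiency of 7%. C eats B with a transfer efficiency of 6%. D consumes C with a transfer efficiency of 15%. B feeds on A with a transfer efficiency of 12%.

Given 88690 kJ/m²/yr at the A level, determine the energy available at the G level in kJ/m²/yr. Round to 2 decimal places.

B: 88690 × 0.12 = 10642.8 kJ/m²/yr
C: 10642.8 × 0.06 = 638.568 kJ/m²/yr
D: 638.568 × 0.15 = 95.7852 kJ/m²/yr
E: 95.7852 × 0.07 = 6.704964 kJ/m²/yr
F: 6.704964 × 0.17 = 1.13984388 kJ/m²/yr
G: 1.13984388 × 0.19 = 0.2165703372 kJ/m²/yr

0.22 kJ/m²/yr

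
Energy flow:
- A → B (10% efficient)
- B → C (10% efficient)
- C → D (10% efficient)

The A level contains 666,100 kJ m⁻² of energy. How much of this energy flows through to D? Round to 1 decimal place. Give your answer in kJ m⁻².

B: 666100 × 0.1 = 66610 kJ m⁻²
C: 66610 × 0.1 = 6661 kJ m⁻²
D: 6661 × 0.1 = 666.1 kJ m⁻²

666.1 kJ m⁻²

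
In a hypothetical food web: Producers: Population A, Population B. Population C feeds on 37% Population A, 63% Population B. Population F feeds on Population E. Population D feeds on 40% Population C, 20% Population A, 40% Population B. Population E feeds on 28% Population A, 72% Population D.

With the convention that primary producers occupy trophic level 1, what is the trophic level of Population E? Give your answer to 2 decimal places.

3.01

Population C: 1 + (0.37×1 + 0.63×1) = 2
Population D: 1 + (0.4×2 + 0.2×1 + 0.4×1) = 2.4
Population E: 1 + (0.28×1 + 0.72×2.4) = 3.008
Population F: 1 + 3.008 = 4.008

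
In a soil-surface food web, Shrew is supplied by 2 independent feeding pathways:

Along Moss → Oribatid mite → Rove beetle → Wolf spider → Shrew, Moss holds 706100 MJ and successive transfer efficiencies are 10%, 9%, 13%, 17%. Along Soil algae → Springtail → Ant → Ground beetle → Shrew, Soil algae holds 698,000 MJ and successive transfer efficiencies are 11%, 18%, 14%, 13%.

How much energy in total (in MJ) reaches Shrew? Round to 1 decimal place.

Via Moss: 706100 × 0.1 × 0.09 × 0.13 × 0.17 = 140.44329 MJ
Via Soil algae: 698000 × 0.11 × 0.18 × 0.14 × 0.13 = 251.53128 MJ
Total at Shrew: 140.44329 + 251.53128 = 391.97457 MJ

392.0 MJ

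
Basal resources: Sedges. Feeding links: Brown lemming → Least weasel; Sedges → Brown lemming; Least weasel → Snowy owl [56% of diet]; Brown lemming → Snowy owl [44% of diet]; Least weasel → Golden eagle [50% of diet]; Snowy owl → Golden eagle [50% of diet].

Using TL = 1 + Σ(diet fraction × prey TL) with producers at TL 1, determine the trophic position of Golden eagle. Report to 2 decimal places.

Brown lemming: 1 + 1 = 2
Least weasel: 1 + 2 = 3
Snowy owl: 1 + (0.56×3 + 0.44×2) = 3.56
Golden eagle: 1 + (0.5×3 + 0.5×3.56) = 4.28

4.28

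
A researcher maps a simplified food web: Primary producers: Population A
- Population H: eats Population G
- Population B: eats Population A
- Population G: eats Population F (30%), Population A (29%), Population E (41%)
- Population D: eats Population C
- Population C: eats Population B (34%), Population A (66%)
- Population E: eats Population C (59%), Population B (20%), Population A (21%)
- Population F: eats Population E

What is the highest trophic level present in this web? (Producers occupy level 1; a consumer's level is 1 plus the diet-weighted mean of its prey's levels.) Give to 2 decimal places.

Population B: 1 + 1 = 2
Population C: 1 + (0.34×2 + 0.66×1) = 2.34
Population D: 1 + 2.34 = 3.34
Population E: 1 + (0.59×2.34 + 0.2×2 + 0.21×1) = 2.9906
Population F: 1 + 2.9906 = 3.9906
Population G: 1 + (0.3×3.9906 + 0.29×1 + 0.41×2.9906) = 3.713326
Population H: 1 + 3.713326 = 4.713326

4.71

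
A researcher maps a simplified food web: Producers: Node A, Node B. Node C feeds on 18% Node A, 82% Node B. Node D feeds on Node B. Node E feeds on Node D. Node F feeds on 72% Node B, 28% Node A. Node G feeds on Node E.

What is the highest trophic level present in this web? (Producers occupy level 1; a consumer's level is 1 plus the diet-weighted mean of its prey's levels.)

Node C: 1 + (0.18×1 + 0.82×1) = 2
Node D: 1 + 1 = 2
Node E: 1 + 2 = 3
Node F: 1 + (0.72×1 + 0.28×1) = 2
Node G: 1 + 3 = 4

4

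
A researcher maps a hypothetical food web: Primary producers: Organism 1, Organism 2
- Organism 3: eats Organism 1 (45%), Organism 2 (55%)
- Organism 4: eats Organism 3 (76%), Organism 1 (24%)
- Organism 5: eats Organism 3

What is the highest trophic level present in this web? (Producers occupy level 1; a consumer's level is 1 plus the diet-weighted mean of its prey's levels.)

3

Organism 3: 1 + (0.45×1 + 0.55×1) = 2
Organism 4: 1 + (0.76×2 + 0.24×1) = 2.76
Organism 5: 1 + 2 = 3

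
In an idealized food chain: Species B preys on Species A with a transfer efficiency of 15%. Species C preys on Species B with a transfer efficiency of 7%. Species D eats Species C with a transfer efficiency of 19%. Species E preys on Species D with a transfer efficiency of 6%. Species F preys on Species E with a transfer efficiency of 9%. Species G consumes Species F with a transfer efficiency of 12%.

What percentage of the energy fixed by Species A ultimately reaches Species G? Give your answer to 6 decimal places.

0.000129%

Product of link efficiencies: 0.15 × 0.07 × 0.19 × 0.06 × 0.09 × 0.12 = 0.00000129276
As a percentage: 0.00000129276 × 100 = 0.000129%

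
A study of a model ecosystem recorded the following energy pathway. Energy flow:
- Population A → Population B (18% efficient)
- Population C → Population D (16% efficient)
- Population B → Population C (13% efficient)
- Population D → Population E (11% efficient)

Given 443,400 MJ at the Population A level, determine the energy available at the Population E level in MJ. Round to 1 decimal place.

Population B: 443400 × 0.18 = 79812 MJ
Population C: 79812 × 0.13 = 10375.56 MJ
Population D: 10375.56 × 0.16 = 1660.0896 MJ
Population E: 1660.0896 × 0.11 = 182.609856 MJ

182.6 MJ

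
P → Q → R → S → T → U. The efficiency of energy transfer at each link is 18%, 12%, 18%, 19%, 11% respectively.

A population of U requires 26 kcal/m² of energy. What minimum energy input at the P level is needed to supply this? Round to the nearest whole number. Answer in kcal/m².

319964 kcal/m²

Cumulative transfer efficiency: 0.18 × 0.12 × 0.18 × 0.19 × 0.11 = 0.0000812592
P energy = 26 / 0.0000812592 = 319964 kcal/m²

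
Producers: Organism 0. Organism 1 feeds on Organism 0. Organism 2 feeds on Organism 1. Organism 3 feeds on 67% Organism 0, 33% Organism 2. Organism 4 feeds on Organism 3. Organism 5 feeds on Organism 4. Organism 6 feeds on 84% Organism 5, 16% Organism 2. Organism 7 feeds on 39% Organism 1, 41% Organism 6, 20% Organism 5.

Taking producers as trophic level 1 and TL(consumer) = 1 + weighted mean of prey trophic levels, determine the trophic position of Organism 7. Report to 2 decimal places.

4.92

Organism 1: 1 + 1 = 2
Organism 2: 1 + 2 = 3
Organism 3: 1 + (0.67×1 + 0.33×3) = 2.66
Organism 4: 1 + 2.66 = 3.66
Organism 5: 1 + 3.66 = 4.66
Organism 6: 1 + (0.84×4.66 + 0.16×3) = 5.3944
Organism 7: 1 + (0.39×2 + 0.41×5.3944 + 0.2×4.66) = 4.923704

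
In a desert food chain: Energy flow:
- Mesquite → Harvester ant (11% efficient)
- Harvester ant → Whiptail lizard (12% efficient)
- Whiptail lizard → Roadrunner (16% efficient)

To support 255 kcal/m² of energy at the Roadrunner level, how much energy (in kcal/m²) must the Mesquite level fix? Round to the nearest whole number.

120739 kcal/m²

Cumulative transfer efficiency: 0.11 × 0.12 × 0.16 = 0.002112
Mesquite energy = 255 / 0.002112 = 120739 kcal/m²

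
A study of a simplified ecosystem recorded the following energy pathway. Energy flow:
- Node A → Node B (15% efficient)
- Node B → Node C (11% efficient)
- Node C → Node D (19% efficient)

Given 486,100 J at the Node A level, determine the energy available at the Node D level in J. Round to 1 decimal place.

Node B: 486100 × 0.15 = 72915 J
Node C: 72915 × 0.11 = 8020.65 J
Node D: 8020.65 × 0.19 = 1523.9235 J

1523.9 J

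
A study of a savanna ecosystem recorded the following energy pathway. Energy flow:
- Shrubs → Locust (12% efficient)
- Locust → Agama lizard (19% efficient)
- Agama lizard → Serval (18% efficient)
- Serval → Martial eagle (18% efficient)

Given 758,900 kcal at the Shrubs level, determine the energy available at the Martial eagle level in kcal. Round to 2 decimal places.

Locust: 758900 × 0.12 = 91068 kcal
Agama lizard: 91068 × 0.19 = 17302.92 kcal
Serval: 17302.92 × 0.18 = 3114.5256 kcal
Martial eagle: 3114.5256 × 0.18 = 560.614608 kcal

560.61 kcal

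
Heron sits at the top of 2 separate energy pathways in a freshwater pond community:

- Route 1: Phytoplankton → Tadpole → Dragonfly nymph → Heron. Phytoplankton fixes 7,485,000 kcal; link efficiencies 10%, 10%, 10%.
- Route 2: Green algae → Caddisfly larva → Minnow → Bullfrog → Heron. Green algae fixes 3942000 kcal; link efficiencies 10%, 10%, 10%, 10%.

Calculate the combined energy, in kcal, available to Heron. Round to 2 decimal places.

7879.20 kcal

Route 1: 7485000 × 0.1 × 0.1 × 0.1 = 7485 kcal
Route 2: 3942000 × 0.1 × 0.1 × 0.1 × 0.1 = 394.2 kcal
Total at Heron: 7485 + 394.2 = 7879.2 kcal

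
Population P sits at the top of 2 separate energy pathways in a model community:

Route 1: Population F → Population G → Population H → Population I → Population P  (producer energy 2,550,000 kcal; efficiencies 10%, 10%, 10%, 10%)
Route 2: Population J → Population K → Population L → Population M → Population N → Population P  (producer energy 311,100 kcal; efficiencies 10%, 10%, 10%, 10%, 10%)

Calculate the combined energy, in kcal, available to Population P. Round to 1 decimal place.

258.1 kcal

Route 1: 2550000 × 0.1 × 0.1 × 0.1 × 0.1 = 255 kcal
Route 2: 311100 × 0.1 × 0.1 × 0.1 × 0.1 × 0.1 = 3.111 kcal
Total at Population P: 255 + 3.111 = 258.111 kcal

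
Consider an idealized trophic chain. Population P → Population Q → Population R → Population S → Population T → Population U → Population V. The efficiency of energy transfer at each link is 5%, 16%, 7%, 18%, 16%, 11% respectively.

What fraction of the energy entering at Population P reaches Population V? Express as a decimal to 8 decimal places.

0.00000177

Product of link efficiencies: 0.05 × 0.16 × 0.07 × 0.18 × 0.16 × 0.11 = 0.00000177408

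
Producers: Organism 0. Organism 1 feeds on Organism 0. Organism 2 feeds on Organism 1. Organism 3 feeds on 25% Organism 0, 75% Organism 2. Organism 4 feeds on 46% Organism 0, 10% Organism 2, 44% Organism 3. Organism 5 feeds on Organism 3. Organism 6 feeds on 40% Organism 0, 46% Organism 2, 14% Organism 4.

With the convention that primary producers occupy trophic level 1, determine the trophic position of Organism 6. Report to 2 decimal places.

3.24

Organism 1: 1 + 1 = 2
Organism 2: 1 + 2 = 3
Organism 3: 1 + (0.25×1 + 0.75×3) = 3.5
Organism 4: 1 + (0.46×1 + 0.1×3 + 0.44×3.5) = 3.3
Organism 5: 1 + 3.5 = 4.5
Organism 6: 1 + (0.4×1 + 0.46×3 + 0.14×3.3) = 3.242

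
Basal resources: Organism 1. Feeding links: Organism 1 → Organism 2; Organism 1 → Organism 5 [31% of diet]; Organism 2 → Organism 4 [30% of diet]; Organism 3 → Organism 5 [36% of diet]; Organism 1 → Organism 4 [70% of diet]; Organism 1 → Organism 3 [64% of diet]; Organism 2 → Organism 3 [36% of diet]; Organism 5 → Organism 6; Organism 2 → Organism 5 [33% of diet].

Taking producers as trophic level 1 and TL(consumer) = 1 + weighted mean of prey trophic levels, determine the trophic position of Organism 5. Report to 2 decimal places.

Organism 2: 1 + 1 = 2
Organism 3: 1 + (0.36×2 + 0.64×1) = 2.36
Organism 4: 1 + (0.7×1 + 0.3×2) = 2.3
Organism 5: 1 + (0.33×2 + 0.31×1 + 0.36×2.36) = 2.8196
Organism 6: 1 + 2.8196 = 3.8196

2.82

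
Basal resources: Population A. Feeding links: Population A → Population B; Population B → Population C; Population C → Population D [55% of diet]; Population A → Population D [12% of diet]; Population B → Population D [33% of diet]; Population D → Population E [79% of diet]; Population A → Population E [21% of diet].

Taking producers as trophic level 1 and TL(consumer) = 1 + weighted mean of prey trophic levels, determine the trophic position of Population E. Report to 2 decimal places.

3.92

Population B: 1 + 1 = 2
Population C: 1 + 2 = 3
Population D: 1 + (0.55×3 + 0.12×1 + 0.33×2) = 3.43
Population E: 1 + (0.79×3.43 + 0.21×1) = 3.9197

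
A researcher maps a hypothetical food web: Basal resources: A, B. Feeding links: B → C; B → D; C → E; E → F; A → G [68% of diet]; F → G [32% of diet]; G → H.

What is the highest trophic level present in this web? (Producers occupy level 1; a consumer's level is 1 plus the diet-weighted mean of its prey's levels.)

4

C: 1 + 1 = 2
D: 1 + 1 = 2
E: 1 + 2 = 3
F: 1 + 3 = 4
G: 1 + (0.68×1 + 0.32×4) = 2.96
H: 1 + 2.96 = 3.96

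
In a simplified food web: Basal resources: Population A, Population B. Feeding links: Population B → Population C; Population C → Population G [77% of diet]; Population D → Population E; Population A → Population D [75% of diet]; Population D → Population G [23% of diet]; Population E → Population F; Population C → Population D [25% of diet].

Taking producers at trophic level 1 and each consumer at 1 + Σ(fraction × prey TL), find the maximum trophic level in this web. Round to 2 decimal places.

Population C: 1 + 1 = 2
Population D: 1 + (0.75×1 + 0.25×2) = 2.25
Population E: 1 + 2.25 = 3.25
Population F: 1 + 3.25 = 4.25
Population G: 1 + (0.23×2.25 + 0.77×2) = 3.0575

4.25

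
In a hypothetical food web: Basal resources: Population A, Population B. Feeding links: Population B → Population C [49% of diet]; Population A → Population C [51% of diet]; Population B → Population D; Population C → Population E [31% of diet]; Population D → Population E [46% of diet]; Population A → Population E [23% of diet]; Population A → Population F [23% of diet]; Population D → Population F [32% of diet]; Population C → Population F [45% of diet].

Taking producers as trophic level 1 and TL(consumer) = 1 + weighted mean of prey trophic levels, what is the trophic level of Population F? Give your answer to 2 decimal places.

Population C: 1 + (0.49×1 + 0.51×1) = 2
Population D: 1 + 1 = 2
Population E: 1 + (0.31×2 + 0.46×2 + 0.23×1) = 2.77
Population F: 1 + (0.23×1 + 0.32×2 + 0.45×2) = 2.77

2.77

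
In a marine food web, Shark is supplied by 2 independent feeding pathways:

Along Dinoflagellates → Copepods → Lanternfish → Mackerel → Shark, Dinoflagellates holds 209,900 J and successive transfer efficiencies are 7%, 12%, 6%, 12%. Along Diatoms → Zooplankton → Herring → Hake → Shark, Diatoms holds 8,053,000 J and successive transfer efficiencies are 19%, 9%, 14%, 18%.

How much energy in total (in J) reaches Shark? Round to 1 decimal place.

Via Dinoflagellates: 209900 × 0.07 × 0.12 × 0.06 × 0.12 = 12.694752 J
Via Diatoms: 8053000 × 0.19 × 0.09 × 0.14 × 0.18 = 3470.19876 J
Total at Shark: 12.694752 + 3470.19876 = 3482.893512 J

3482.9 J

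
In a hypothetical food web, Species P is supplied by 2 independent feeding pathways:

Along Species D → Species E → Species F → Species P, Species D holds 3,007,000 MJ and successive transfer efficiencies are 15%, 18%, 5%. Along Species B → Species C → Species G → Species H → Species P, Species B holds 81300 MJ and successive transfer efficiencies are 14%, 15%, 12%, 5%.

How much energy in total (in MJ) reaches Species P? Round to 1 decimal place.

Via Species D: 3007000 × 0.15 × 0.18 × 0.05 = 4059.45 MJ
Via Species B: 81300 × 0.14 × 0.15 × 0.12 × 0.05 = 10.2438 MJ
Total at Species P: 4059.45 + 10.2438 = 4069.6938 MJ

4069.7 MJ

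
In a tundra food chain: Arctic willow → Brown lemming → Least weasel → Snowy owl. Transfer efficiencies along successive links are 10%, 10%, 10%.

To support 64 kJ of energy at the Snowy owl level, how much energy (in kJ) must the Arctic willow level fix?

64000 kJ

Cumulative transfer efficiency: 0.1 × 0.1 × 0.1 = 0.001
Arctic willow energy = 64 / 0.001 = 64000 kJ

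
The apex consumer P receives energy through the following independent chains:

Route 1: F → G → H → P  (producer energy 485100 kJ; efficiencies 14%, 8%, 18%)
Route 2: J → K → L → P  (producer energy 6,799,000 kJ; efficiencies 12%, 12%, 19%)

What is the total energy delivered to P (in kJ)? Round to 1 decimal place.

Route 1: 485100 × 0.14 × 0.08 × 0.18 = 977.9616 kJ
Route 2: 6799000 × 0.12 × 0.12 × 0.19 = 18602.064 kJ
Total at P: 977.9616 + 18602.064 = 19580.0256 kJ

19580.0 kJ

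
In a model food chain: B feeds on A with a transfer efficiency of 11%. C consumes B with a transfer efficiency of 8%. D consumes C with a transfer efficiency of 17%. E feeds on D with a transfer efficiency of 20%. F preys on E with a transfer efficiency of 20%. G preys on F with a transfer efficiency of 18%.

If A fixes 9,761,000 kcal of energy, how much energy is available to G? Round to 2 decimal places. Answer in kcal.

105.14 kcal

B: 9761000 × 0.11 = 1073710 kcal
C: 1073710 × 0.08 = 85896.8 kcal
D: 85896.8 × 0.17 = 14602.456 kcal
E: 14602.456 × 0.2 = 2920.4912 kcal
F: 2920.4912 × 0.2 = 584.09824 kcal
G: 584.09824 × 0.18 = 105.1376832 kcal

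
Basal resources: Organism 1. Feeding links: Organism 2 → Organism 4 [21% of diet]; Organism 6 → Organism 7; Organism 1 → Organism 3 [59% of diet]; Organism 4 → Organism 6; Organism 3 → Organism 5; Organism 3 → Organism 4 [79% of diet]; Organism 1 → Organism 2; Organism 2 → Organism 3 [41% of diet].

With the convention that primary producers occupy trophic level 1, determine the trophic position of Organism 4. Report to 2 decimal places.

3.32

Organism 2: 1 + 1 = 2
Organism 3: 1 + (0.59×1 + 0.41×2) = 2.41
Organism 4: 1 + (0.21×2 + 0.79×2.41) = 3.3239
Organism 5: 1 + 2.41 = 3.41
Organism 6: 1 + 3.3239 = 4.3239
Organism 7: 1 + 4.3239 = 5.3239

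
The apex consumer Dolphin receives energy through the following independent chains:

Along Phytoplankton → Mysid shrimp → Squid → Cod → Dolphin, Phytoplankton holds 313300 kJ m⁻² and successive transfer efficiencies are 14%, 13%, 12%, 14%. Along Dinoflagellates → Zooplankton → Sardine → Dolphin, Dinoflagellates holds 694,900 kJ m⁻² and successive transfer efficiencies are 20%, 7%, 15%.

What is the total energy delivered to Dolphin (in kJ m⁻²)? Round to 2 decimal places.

1555.08 kJ m⁻²

Via Phytoplankton: 313300 × 0.14 × 0.13 × 0.12 × 0.14 = 95.794608 kJ m⁻²
Via Dinoflagellates: 694900 × 0.2 × 0.07 × 0.15 = 1459.29 kJ m⁻²
Total at Dolphin: 95.794608 + 1459.29 = 1555.084608 kJ m⁻²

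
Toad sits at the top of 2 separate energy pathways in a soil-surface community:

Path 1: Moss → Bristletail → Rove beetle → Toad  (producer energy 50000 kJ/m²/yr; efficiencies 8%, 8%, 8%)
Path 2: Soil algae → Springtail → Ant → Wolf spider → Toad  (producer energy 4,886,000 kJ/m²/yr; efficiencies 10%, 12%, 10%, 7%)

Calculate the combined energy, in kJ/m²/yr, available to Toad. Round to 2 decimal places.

Path 1: 50000 × 0.08 × 0.08 × 0.08 = 25.6 kJ/m²/yr
Path 2: 4886000 × 0.1 × 0.12 × 0.1 × 0.07 = 410.424 kJ/m²/yr
Total at Toad: 25.6 + 410.424 = 436.024 kJ/m²/yr

436.02 kJ/m²/yr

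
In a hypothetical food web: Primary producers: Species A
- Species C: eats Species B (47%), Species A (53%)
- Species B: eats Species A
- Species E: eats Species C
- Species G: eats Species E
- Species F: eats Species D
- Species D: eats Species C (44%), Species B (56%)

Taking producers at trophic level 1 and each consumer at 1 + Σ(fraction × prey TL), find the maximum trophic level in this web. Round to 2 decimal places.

4.47

Species B: 1 + 1 = 2
Species C: 1 + (0.47×2 + 0.53×1) = 2.47
Species D: 1 + (0.44×2.47 + 0.56×2) = 3.2068
Species E: 1 + 2.47 = 3.47
Species F: 1 + 3.2068 = 4.2068
Species G: 1 + 3.47 = 4.47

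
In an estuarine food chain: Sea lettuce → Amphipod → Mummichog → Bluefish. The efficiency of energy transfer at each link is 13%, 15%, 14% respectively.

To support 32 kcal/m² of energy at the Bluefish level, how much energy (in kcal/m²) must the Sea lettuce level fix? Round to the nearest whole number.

11722 kcal/m²

Cumulative transfer efficiency: 0.13 × 0.15 × 0.14 = 0.00273
Sea lettuce energy = 32 / 0.00273 = 11722 kcal/m²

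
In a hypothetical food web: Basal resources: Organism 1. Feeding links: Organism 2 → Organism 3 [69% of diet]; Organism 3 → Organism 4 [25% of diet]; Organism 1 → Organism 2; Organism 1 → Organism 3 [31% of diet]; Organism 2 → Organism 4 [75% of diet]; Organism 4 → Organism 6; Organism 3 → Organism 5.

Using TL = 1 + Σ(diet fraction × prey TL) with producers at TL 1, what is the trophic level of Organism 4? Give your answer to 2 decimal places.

Organism 2: 1 + 1 = 2
Organism 3: 1 + (0.31×1 + 0.69×2) = 2.69
Organism 4: 1 + (0.25×2.69 + 0.75×2) = 3.1725
Organism 5: 1 + 2.69 = 3.69
Organism 6: 1 + 3.1725 = 4.1725

3.17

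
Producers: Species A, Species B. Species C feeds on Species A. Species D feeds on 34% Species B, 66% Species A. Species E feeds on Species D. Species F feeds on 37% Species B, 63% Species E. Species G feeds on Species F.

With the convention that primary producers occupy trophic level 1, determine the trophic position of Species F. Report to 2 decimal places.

3.26

Species C: 1 + 1 = 2
Species D: 1 + (0.34×1 + 0.66×1) = 2
Species E: 1 + 2 = 3
Species F: 1 + (0.37×1 + 0.63×3) = 3.26
Species G: 1 + 3.26 = 4.26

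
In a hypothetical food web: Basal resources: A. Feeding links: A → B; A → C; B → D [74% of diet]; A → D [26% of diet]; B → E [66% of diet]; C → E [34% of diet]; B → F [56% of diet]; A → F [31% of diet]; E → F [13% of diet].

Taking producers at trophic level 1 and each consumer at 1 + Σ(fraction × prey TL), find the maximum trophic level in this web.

B: 1 + 1 = 2
C: 1 + 1 = 2
D: 1 + (0.74×2 + 0.26×1) = 2.74
E: 1 + (0.66×2 + 0.34×2) = 3
F: 1 + (0.56×2 + 0.31×1 + 0.13×3) = 2.82

3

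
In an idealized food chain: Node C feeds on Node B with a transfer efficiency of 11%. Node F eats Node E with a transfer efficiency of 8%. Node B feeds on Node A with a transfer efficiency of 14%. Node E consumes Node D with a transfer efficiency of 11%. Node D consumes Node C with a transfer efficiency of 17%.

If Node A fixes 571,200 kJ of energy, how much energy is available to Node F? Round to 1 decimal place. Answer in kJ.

Node B: 571200 × 0.14 = 79968 kJ
Node C: 79968 × 0.11 = 8796.48 kJ
Node D: 8796.48 × 0.17 = 1495.4016 kJ
Node E: 1495.4016 × 0.11 = 164.494176 kJ
Node F: 164.494176 × 0.08 = 13.15953408 kJ

13.2 kJ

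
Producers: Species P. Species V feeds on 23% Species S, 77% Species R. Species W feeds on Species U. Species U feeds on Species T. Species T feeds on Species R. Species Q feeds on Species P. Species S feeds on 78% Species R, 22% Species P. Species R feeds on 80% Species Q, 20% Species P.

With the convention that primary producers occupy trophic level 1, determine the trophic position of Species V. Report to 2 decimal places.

Species Q: 1 + 1 = 2
Species R: 1 + (0.8×2 + 0.2×1) = 2.8
Species S: 1 + (0.78×2.8 + 0.22×1) = 3.404
Species T: 1 + 2.8 = 3.8
Species U: 1 + 3.8 = 4.8
Species V: 1 + (0.23×3.404 + 0.77×2.8) = 3.93892
Species W: 1 + 4.8 = 5.8

3.94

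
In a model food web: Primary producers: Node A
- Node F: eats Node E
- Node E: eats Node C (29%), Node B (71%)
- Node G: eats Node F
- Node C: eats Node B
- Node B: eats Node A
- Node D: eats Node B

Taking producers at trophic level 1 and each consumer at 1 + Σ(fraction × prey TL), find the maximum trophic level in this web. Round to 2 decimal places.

5.29

Node B: 1 + 1 = 2
Node C: 1 + 2 = 3
Node D: 1 + 2 = 3
Node E: 1 + (0.29×3 + 0.71×2) = 3.29
Node F: 1 + 3.29 = 4.29
Node G: 1 + 4.29 = 5.29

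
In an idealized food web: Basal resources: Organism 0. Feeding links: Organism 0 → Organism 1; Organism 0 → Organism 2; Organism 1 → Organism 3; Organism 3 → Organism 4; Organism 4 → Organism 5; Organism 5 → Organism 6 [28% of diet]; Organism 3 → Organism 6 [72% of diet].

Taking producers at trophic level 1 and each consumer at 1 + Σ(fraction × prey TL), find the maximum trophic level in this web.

Organism 1: 1 + 1 = 2
Organism 2: 1 + 1 = 2
Organism 3: 1 + 2 = 3
Organism 4: 1 + 3 = 4
Organism 5: 1 + 4 = 5
Organism 6: 1 + (0.28×5 + 0.72×3) = 4.56

5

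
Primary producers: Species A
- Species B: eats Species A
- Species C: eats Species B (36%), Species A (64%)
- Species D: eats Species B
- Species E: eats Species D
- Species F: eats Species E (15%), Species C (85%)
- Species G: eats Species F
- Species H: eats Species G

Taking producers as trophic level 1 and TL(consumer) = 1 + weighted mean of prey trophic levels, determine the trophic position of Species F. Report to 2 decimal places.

3.61

Species B: 1 + 1 = 2
Species C: 1 + (0.36×2 + 0.64×1) = 2.36
Species D: 1 + 2 = 3
Species E: 1 + 3 = 4
Species F: 1 + (0.15×4 + 0.85×2.36) = 3.606
Species G: 1 + 3.606 = 4.606
Species H: 1 + 4.606 = 5.606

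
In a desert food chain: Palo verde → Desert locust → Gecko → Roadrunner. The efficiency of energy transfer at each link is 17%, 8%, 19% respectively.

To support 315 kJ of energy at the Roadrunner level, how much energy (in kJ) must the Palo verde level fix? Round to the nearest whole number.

121904 kJ

Cumulative transfer efficiency: 0.17 × 0.08 × 0.19 = 0.002584
Palo verde energy = 315 / 0.002584 = 121904 kJ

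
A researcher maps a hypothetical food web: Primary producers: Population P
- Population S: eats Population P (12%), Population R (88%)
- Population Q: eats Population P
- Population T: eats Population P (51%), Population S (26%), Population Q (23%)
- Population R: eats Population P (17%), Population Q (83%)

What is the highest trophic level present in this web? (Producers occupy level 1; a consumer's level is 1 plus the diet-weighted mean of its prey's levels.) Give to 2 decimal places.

Population Q: 1 + 1 = 2
Population R: 1 + (0.17×1 + 0.83×2) = 2.83
Population S: 1 + (0.12×1 + 0.88×2.83) = 3.6104
Population T: 1 + (0.51×1 + 0.26×3.6104 + 0.23×2) = 2.908704

3.61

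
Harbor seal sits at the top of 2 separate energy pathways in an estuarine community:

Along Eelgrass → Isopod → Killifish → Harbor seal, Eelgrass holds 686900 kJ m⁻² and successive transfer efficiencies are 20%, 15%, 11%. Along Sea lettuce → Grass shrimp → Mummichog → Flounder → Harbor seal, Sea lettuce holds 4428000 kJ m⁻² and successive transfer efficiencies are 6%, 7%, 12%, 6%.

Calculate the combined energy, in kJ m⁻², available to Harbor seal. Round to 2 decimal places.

Via Eelgrass: 686900 × 0.2 × 0.15 × 0.11 = 2266.77 kJ m⁻²
Via Sea lettuce: 4428000 × 0.06 × 0.07 × 0.12 × 0.06 = 133.90272 kJ m⁻²
Total at Harbor seal: 2266.77 + 133.90272 = 2400.67272 kJ m⁻²

2400.67 kJ m⁻²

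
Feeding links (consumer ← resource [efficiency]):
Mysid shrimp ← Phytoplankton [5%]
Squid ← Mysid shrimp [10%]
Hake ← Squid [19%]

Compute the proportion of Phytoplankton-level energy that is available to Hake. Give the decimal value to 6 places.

Product of link efficiencies: 0.05 × 0.1 × 0.19 = 0.00095

0.000950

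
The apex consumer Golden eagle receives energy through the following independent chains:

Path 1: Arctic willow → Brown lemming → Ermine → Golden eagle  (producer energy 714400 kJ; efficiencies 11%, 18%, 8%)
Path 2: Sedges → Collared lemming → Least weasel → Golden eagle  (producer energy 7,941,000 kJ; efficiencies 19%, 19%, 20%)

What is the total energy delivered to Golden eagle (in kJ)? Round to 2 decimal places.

Path 1: 714400 × 0.11 × 0.18 × 0.08 = 1131.6096 kJ
Path 2: 7941000 × 0.19 × 0.19 × 0.2 = 57334.02 kJ
Total at Golden eagle: 1131.6096 + 57334.02 = 58465.6296 kJ

58465.63 kJ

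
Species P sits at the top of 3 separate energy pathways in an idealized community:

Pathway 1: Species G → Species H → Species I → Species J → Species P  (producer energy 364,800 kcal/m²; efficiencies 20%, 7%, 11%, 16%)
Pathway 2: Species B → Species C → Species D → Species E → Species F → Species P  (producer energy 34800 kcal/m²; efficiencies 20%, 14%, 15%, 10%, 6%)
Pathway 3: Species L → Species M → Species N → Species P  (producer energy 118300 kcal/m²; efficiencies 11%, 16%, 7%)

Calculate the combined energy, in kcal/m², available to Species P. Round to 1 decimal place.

Pathway 1: 364800 × 0.2 × 0.07 × 0.11 × 0.16 = 89.88672 kcal/m²
Pathway 2: 34800 × 0.2 × 0.14 × 0.15 × 0.1 × 0.06 = 0.87696 kcal/m²
Pathway 3: 118300 × 0.11 × 0.16 × 0.07 = 145.7456 kcal/m²
Total at Species P: 89.88672 + 0.87696 + 145.7456 = 236.50928 kcal/m²

236.5 kcal/m²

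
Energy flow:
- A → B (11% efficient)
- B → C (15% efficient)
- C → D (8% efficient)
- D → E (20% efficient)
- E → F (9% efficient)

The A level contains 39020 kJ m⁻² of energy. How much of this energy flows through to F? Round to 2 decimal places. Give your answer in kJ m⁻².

B: 39020 × 0.11 = 4292.2 kJ m⁻²
C: 4292.2 × 0.15 = 643.83 kJ m⁻²
D: 643.83 × 0.08 = 51.5064 kJ m⁻²
E: 51.5064 × 0.2 = 10.30128 kJ m⁻²
F: 10.30128 × 0.09 = 0.9271152 kJ m⁻²

0.93 kJ m⁻²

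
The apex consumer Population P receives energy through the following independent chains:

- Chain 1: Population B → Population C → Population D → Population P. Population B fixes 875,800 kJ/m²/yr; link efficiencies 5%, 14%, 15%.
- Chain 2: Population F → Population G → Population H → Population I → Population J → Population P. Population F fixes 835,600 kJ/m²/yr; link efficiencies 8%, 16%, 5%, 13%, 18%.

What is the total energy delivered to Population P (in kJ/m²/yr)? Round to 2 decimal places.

932.10 kJ/m²/yr

Chain 1: 875800 × 0.05 × 0.14 × 0.15 = 919.59 kJ/m²/yr
Chain 2: 835600 × 0.08 × 0.16 × 0.05 × 0.13 × 0.18 = 12.5139456 kJ/m²/yr
Total at Population P: 919.59 + 12.5139456 = 932.1039456 kJ/m²/yr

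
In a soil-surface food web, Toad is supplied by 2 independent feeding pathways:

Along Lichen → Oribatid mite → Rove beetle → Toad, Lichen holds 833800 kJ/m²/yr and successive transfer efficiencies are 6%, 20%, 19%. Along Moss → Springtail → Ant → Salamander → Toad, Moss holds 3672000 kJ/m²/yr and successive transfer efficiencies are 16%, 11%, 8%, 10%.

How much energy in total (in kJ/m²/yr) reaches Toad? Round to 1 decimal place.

Via Lichen: 833800 × 0.06 × 0.2 × 0.19 = 1901.064 kJ/m²/yr
Via Moss: 3672000 × 0.16 × 0.11 × 0.08 × 0.1 = 517.0176 kJ/m²/yr
Total at Toad: 1901.064 + 517.0176 = 2418.0816 kJ/m²/yr

2418.1 kJ/m²/yr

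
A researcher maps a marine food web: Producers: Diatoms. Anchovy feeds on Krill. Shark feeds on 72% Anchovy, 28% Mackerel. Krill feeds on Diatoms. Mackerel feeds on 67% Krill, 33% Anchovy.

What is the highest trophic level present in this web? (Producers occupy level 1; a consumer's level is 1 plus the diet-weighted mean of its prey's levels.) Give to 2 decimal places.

Krill: 1 + 1 = 2
Anchovy: 1 + 2 = 3
Mackerel: 1 + (0.67×2 + 0.33×3) = 3.33
Shark: 1 + (0.72×3 + 0.28×3.33) = 4.0924

4.09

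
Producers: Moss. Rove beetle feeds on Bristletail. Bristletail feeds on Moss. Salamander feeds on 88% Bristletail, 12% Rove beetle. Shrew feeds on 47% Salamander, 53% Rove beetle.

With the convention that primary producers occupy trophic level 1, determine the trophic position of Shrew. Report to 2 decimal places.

Bristletail: 1 + 1 = 2
Rove beetle: 1 + 2 = 3
Salamander: 1 + (0.88×2 + 0.12×3) = 3.12
Shrew: 1 + (0.47×3.12 + 0.53×3) = 4.0564

4.06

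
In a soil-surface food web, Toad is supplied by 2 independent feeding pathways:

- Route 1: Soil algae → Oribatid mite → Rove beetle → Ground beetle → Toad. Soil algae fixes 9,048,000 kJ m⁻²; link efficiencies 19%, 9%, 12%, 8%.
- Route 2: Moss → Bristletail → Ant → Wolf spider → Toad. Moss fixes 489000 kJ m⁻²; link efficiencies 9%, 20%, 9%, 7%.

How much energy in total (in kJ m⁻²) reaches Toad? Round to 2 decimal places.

Route 1: 9048000 × 0.19 × 0.09 × 0.12 × 0.08 = 1485.31968 kJ m⁻²
Route 2: 489000 × 0.09 × 0.2 × 0.09 × 0.07 = 55.4526 kJ m⁻²
Total at Toad: 1485.31968 + 55.4526 = 1540.77228 kJ m⁻²

1540.77 kJ m⁻²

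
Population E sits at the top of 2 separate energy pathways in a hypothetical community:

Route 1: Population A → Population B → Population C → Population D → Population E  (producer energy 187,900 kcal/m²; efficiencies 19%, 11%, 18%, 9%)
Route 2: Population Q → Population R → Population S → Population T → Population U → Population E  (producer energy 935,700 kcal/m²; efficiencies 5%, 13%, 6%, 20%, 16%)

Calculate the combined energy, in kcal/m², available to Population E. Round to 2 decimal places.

75.30 kcal/m²

Route 1: 187900 × 0.19 × 0.11 × 0.18 × 0.09 = 63.619182 kcal/m²
Route 2: 935700 × 0.05 × 0.13 × 0.06 × 0.2 × 0.16 = 11.677536 kcal/m²
Total at Population E: 63.619182 + 11.677536 = 75.296718 kcal/m²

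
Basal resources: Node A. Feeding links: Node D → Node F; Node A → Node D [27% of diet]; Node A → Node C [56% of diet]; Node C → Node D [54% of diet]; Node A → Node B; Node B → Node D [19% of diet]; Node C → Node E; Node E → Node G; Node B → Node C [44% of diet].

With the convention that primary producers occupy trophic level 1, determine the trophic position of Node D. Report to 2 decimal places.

Node B: 1 + 1 = 2
Node C: 1 + (0.44×2 + 0.56×1) = 2.44
Node D: 1 + (0.54×2.44 + 0.27×1 + 0.19×2) = 2.9676
Node E: 1 + 2.44 = 3.44
Node F: 1 + 2.9676 = 3.9676
Node G: 1 + 3.44 = 4.44

2.97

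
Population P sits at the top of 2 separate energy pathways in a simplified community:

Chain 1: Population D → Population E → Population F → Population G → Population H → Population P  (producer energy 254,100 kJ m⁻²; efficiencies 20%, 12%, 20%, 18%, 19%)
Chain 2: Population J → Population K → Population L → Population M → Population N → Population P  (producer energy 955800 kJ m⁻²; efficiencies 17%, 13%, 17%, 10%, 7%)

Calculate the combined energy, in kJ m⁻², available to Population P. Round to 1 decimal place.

Chain 1: 254100 × 0.2 × 0.12 × 0.2 × 0.18 × 0.19 = 41.713056 kJ m⁻²
Chain 2: 955800 × 0.17 × 0.13 × 0.17 × 0.1 × 0.07 = 25.1365842 kJ m⁻²
Total at Population P: 41.713056 + 25.1365842 = 66.8496402 kJ m⁻²

66.8 kJ m⁻²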